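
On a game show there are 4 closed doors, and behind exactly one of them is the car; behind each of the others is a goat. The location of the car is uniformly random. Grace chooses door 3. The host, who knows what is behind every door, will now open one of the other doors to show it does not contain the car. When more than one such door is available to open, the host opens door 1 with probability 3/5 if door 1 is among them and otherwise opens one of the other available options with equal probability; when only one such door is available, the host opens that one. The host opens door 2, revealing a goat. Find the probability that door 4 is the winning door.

Condition on the true location of the car.
If it is behind door 1 (prior 1/4): door 1 holds the prize so is unavailable; the host chooses uniformly among the 2 others, probability 1/2; weight (1/4)·(1/2) = 1/8.
If it is behind door 2 (prior 1/4): the host opened door 2, so this case is ruled out; weight (1/4)·0 = 0.
If it is behind door 3 (prior 1/4): door 1 is available but not opened; door 2 gets probability (1 − 3/5)/2 = 1/5; weight (1/4)·(1/5) = 1/20.
If it is behind door 4 (prior 1/4): door 1 is available but not opened, probability 2/5; weight (1/4)·(2/5) = 1/10.
The weights sum to 11/40.
So P(the car behind door 4 | the host opened door 2) = (1/10) / (11/40) = 4/11.

4/11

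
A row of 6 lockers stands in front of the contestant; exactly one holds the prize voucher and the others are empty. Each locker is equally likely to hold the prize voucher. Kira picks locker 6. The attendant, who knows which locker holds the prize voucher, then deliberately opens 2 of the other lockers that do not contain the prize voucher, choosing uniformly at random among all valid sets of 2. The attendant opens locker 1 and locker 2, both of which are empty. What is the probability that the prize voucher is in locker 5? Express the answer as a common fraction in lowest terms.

5/18

Condition on the true location of the prize voucher.
If it is in either of lockers 1 and 2 (prior 1/6 each): that locker was opened and seen not to hold the prize — ruled out; weight (1/6)·0 = 0 each.
If it is in any of lockers 3, 4, and 5 (prior 1/6 each): the attendant has 6 equally likely choices, so probability 1/6; weight (1/6)·(1/6) = 1/36 each.
If it is in locker 6 (prior 1/6): the attendant has 10 equally likely choices, so probability 1/10; weight (1/6)·(1/10) = 1/60.
The weights sum to 1/10.
So P(the prize voucher in locker 5 | the attendant opened locker 1 and locker 2) = (1/36) / (1/10) = 5/18.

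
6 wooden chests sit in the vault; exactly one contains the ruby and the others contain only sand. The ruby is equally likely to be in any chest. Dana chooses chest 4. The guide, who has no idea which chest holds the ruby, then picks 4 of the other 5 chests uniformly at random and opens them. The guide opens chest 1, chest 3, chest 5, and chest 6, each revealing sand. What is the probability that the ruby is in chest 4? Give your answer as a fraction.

1/2

Consider each possible location of the ruby in turn.
If it is in any of chests 1, 3, 5, and 6 (prior 1/6 each): that chest was opened and seen not to hold the prize — ruled out; weight (1/6)·0 = 0 each.
If it is in either of chests 2 and 4 (prior 1/6 each): the guide picks exactly this set with probability 1/5 regardless, and none is the prize; weight (1/6)·(1/5) = 1/30 each.
The weights sum to 1/15.
So P(the ruby in chest 4 | the guide opened chest 1, chest 3, chest 5, and chest 6) = (1/30) / (1/15) = 1/2.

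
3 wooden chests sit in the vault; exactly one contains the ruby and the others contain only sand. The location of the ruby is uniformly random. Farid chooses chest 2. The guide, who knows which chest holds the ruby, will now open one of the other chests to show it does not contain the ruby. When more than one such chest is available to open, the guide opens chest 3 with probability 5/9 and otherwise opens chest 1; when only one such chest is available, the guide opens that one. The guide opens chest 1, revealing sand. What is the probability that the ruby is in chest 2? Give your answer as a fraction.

Consider each possible location of the ruby in turn.
If it is in chest 1 (prior 1/3): the guide opened chest 1, so this case is ruled out; weight (1/3)·0 = 0.
If it is in chest 2 (prior 1/3): chest 3 is available but not opened, probability 4/9; weight (1/3)·(4/9) = 4/27.
If it is in chest 3 (prior 1/3): only chest 1 is available, probability 1; weight (1/3)·1 = 1/3.
The weights sum to 13/27.
So P(the ruby in chest 2 | the guide opened chest 1) = (4/27) / (13/27) = 4/13.

4/13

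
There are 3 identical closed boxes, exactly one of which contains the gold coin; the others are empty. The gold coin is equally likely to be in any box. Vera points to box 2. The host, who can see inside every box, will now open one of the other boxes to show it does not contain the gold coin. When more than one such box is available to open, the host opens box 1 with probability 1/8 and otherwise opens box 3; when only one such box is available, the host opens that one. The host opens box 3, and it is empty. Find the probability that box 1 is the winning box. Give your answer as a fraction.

Condition on the true location of the gold coin.
If it is in box 1 (prior 1/3): only box 3 is available, probability 1; weight (1/3)·1 = 1/3.
If it is in box 2 (prior 1/3): box 1 is available but not opened, probability 7/8; weight (1/3)·(7/8) = 7/24.
If it is in box 3 (prior 1/3): the host opened box 3, so this case is ruled out; weight (1/3)·0 = 0.
The weights sum to 5/8.
So P(the gold coin in box 1 | the host opened box 3) = (1/3) / (5/8) = 8/15.

8/15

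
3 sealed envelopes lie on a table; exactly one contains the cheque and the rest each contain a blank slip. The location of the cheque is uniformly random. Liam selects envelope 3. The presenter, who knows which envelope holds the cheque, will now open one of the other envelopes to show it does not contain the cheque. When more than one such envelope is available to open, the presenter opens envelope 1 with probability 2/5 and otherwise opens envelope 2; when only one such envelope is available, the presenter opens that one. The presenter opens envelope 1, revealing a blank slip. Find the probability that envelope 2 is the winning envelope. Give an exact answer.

Apply Bayes' rule, conditioning on where the cheque actually is.
If it is in envelope 1 (prior 1/3): the presenter opened envelope 1, so this case is ruled out; weight (1/3)·0 = 0.
If it is in envelope 2 (prior 1/3): only envelope 1 is available, probability 1; weight (1/3)·1 = 1/3.
If it is in envelope 3 (prior 1/3): envelope 1 is available, opened with probability 2/5; weight (1/3)·(2/5) = 2/15.
The weights sum to 7/15.
So P(the cheque in envelope 2 | the presenter opened envelope 1) = (1/3) / (7/15) = 5/7.

5/7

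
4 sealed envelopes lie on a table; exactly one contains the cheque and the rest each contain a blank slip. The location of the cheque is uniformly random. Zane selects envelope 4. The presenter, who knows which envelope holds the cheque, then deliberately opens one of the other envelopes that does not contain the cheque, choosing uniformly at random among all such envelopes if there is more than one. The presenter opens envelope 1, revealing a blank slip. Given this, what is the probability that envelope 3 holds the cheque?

3/8

Consider each possible location of the cheque in turn.
If it is in envelope 1 (prior 1/4): the presenter opened envelope 1, so this case is ruled out; weight (1/4)·0 = 0.
If it is in either of envelopes 2 and 3 (prior 1/4 each): the presenter has 2 equally likely choices, so probability 1/2; weight (1/4)·(1/2) = 1/8 each.
If it is in envelope 4 (prior 1/4): the presenter has 3 equally likely choices, so probability 1/3; weight (1/4)·(1/3) = 1/12.
The weights sum to 1/3.
So P(the cheque in envelope 3 | the presenter opened envelope 1) = (1/8) / (1/3) = 3/8.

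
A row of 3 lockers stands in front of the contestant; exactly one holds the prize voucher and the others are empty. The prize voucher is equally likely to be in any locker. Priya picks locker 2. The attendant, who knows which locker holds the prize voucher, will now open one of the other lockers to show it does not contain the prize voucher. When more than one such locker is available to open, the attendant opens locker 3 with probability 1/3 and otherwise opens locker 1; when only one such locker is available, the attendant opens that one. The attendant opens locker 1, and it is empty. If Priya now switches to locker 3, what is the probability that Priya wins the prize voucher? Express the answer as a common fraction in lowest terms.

Apply Bayes' rule, conditioning on where the prize voucher actually is.
If it is in locker 1 (prior 1/3): the attendant opened locker 1, so this case is ruled out; weight (1/3)·0 = 0.
If it is in locker 2 (prior 1/3): locker 3 is available but not opened, probability 2/3; weight (1/3)·(2/3) = 2/9.
If it is in locker 3 (prior 1/3): only locker 1 is available, probability 1; weight (1/3)·1 = 1/3.
The weights sum to 5/9.
So P(the prize voucher in locker 3 | the attendant opened locker 1) = (1/3) / (5/9) = 3/5.

3/5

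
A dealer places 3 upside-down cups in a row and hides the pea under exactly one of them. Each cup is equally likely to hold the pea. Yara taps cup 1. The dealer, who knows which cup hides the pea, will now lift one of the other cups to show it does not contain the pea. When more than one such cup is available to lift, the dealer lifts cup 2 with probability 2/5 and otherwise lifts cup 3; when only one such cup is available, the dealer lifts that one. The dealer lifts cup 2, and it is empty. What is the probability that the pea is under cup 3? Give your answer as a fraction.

5/7

Apply Bayes' rule, conditioning on where the pea actually is.
If it is under cup 1 (prior 1/3): cup 2 is available, opened with probability 2/5; weight (1/3)·(2/5) = 2/15.
If it is under cup 2 (prior 1/3): the dealer opened cup 2, so this case is ruled out; weight (1/3)·0 = 0.
If it is under cup 3 (prior 1/3): only cup 2 is available, probability 1; weight (1/3)·1 = 1/3.
The weights sum to 7/15.
So P(the pea under cup 3 | the dealer opened cup 2) = (1/3) / (7/15) = 5/7.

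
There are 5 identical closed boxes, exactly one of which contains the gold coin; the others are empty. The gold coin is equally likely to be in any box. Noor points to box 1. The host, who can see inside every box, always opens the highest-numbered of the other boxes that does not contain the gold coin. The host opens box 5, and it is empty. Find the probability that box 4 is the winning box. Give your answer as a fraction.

1/4

Apply Bayes' rule, conditioning on where the gold coin actually is.
If it is in any of boxes 1, 2, 3, and 4 (prior 1/5 each): box 5 is the highest-numbered option available, probability 1; weight (1/5)·1 = 1/5 each.
If it is in box 5 (prior 1/5): the host opened box 5, so this case is ruled out; weight (1/5)·0 = 0.
The weights sum to 4/5.
So P(the gold coin in box 4 | the host opened box 5) = (1/5) / (4/5) = 1/4.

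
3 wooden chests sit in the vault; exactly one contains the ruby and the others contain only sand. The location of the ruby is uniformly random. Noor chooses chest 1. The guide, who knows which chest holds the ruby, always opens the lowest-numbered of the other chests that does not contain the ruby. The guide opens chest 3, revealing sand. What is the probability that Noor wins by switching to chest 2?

1

Apply Bayes' rule, conditioning on where the ruby actually is.
If it is in chest 1 (prior 1/3): the guide would have opened chest 2 instead, probability 0; weight (1/3)·0 = 0.
If it is in chest 2 (prior 1/3): chest 3 is the lowest-numbered option available, probability 1; weight (1/3)·1 = 1/3.
If it is in chest 3 (prior 1/3): the guide opened chest 3, so this case is ruled out; weight (1/3)·0 = 0.
The weights sum to 1/3.
So P(the ruby in chest 2 | the guide opened chest 3) = (1/3) / (1/3) = 1.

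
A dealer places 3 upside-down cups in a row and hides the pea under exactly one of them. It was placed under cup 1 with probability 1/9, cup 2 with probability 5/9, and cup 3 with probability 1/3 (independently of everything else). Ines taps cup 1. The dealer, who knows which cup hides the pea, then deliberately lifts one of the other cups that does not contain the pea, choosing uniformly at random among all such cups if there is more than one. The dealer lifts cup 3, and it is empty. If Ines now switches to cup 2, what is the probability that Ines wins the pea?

Condition on the true location of the pea.
If it is under cup 1 (prior 1/9): the dealer has 2 equally likely choices, so probability 1/2; weight (1/9)·(1/2) = 1/18.
If it is under cup 2 (prior 5/9): the dealer has no choice, probability 1; weight (5/9)·1 = 5/9.
If it is under cup 3 (prior 1/3): the dealer opened cup 3, so this case is ruled out; weight (1/3)·0 = 0.
The weights sum to 11/18.
So P(the pea under cup 2 | the dealer opened cup 3) = (5/9) / (11/18) = 10/11.

10/11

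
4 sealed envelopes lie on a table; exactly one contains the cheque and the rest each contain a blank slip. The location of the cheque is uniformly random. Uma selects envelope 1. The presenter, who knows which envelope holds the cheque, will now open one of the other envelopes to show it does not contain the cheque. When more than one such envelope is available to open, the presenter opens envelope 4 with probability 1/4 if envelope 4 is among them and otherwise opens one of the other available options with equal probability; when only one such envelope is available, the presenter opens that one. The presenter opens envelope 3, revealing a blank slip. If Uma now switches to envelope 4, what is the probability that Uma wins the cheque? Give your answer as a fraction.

4/13

Consider each possible location of the cheque in turn.
If it is in envelope 1 (prior 1/4): envelope 4 is available but not opened; envelope 3 gets probability (1 − 1/4)/2 = 3/8; weight (1/4)·(3/8) = 3/32.
If it is in envelope 2 (prior 1/4): envelope 4 is available but not opened, probability 3/4; weight (1/4)·(3/4) = 3/16.
If it is in envelope 3 (prior 1/4): the presenter opened envelope 3, so this case is ruled out; weight (1/4)·0 = 0.
If it is in envelope 4 (prior 1/4): envelope 4 holds the prize so is unavailable; the presenter chooses uniformly among the 2 others, probability 1/2; weight (1/4)·(1/2) = 1/8.
The weights sum to 13/32.
So P(the cheque in envelope 4 | the presenter opened envelope 3) = (1/8) / (13/32) = 4/13.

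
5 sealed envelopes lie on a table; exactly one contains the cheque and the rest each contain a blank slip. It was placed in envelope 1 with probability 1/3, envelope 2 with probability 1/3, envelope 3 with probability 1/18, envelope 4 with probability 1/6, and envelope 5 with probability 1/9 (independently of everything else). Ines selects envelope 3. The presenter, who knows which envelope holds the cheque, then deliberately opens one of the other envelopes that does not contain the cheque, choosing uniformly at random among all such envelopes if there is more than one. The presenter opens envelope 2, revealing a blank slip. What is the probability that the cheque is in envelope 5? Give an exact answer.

8/47

Apply Bayes' rule, conditioning on where the cheque actually is.
If it is in envelope 1 (prior 1/3): the presenter has 3 equally likely choices, so probability 1/3; weight (1/3)·(1/3) = 1/9.
If it is in envelope 2 (prior 1/3): the presenter opened envelope 2, so this case is ruled out; weight (1/3)·0 = 0.
If it is in envelope 3 (prior 1/18): the presenter has 4 equally likely choices, so probability 1/4; weight (1/18)·(1/4) = 1/72.
If it is in envelope 4 (prior 1/6): the presenter has 3 equally likely choices, so probability 1/3; weight (1/6)·(1/3) = 1/18.
If it is in envelope 5 (prior 1/9): the presenter has 3 equally likely choices, so probability 1/3; weight (1/9)·(1/3) = 1/27.
The weights sum to 47/216.
So P(the cheque in envelope 5 | the presenter opened envelope 2) = (1/27) / (47/216) = 8/47.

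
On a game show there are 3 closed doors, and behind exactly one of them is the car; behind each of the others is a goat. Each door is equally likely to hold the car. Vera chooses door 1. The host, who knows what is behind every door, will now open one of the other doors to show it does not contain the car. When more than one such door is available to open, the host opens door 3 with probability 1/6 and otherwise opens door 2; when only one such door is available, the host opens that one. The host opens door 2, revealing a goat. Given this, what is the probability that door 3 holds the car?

6/11

Condition on the true location of the car.
If it is behind door 1 (prior 1/3): door 3 is available but not opened, probability 5/6; weight (1/3)·(5/6) = 5/18.
If it is behind door 2 (prior 1/3): the host opened door 2, so this case is ruled out; weight (1/3)·0 = 0.
If it is behind door 3 (prior 1/3): only door 2 is available, probability 1; weight (1/3)·1 = 1/3.
The weights sum to 11/18.
So P(the car behind door 3 | the host opened door 2) = (1/3) / (11/18) = 6/11.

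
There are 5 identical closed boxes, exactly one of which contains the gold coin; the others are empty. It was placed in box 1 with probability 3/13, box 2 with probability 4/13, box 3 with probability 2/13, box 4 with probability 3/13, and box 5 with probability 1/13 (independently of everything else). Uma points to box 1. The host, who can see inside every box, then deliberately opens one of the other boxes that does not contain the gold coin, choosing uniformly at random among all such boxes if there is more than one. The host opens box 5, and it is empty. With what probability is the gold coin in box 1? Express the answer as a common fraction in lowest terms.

1/5

Condition on the true location of the gold coin.
If it is in box 1 (prior 3/13): the host has 4 equally likely choices, so probability 1/4; weight (3/13)·(1/4) = 3/52.
If it is in box 2 (prior 4/13): the host has 3 equally likely choices, so probability 1/3; weight (4/13)·(1/3) = 4/39.
If it is in box 3 (prior 2/13): the host has 3 equally likely choices, so probability 1/3; weight (2/13)·(1/3) = 2/39.
If it is in box 4 (prior 3/13): the host has 3 equally likely choices, so probability 1/3; weight (3/13)·(1/3) = 1/13.
If it is in box 5 (prior 1/13): the host opened box 5, so this case is ruled out; weight (1/13)·0 = 0.
The weights sum to 15/52.
So P(the gold coin in box 1 | the host opened box 5) = (3/52) / (15/52) = 1/5.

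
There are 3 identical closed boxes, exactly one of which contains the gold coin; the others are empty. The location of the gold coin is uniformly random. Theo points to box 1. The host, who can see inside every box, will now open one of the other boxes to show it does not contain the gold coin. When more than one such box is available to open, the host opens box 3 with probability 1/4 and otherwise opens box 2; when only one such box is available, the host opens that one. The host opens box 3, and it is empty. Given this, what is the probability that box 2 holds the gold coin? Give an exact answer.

Apply Bayes' rule, conditioning on where the gold coin actually is.
If it is in box 1 (prior 1/3): box 3 is available, opened with probability 1/4; weight (1/3)·(1/4) = 1/12.
If it is in box 2 (prior 1/3): only box 3 is available, probability 1; weight (1/3)·1 = 1/3.
If it is in box 3 (prior 1/3): the host opened box 3, so this case is ruled out; weight (1/3)·0 = 0.
The weights sum to 5/12.
So P(the gold coin in box 2 | the host opened box 3) = (1/3) / (5/12) = 4/5.

4/5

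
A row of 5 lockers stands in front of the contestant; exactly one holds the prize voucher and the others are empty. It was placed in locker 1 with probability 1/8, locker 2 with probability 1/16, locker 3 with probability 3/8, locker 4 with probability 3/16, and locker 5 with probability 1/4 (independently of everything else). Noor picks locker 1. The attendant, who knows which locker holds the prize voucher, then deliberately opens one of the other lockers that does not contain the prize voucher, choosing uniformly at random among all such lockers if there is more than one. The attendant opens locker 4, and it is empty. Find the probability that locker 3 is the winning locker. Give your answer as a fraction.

12/25

Apply Bayes' rule, conditioning on where the prize voucher actually is.
If it is in locker 1 (prior 1/8): the attendant has 4 equally likely choices, so probability 1/4; weight (1/8)·(1/4) = 1/32.
If it is in locker 2 (prior 1/16): the attendant has 3 equally likely choices, so probability 1/3; weight (1/16)·(1/3) = 1/48.
If it is in locker 3 (prior 3/8): the attendant has 3 equally likely choices, so probability 1/3; weight (3/8)·(1/3) = 1/8.
If it is in locker 4 (prior 3/16): the attendant opened locker 4, so this case is ruled out; weight (3/16)·0 = 0.
If it is in locker 5 (prior 1/4): the attendant has 3 equally likely choices, so probability 1/3; weight (1/4)·(1/3) = 1/12.
The weights sum to 25/96.
So P(the prize voucher in locker 3 | the attendant opened locker 4) = (1/8) / (25/96) = 12/25.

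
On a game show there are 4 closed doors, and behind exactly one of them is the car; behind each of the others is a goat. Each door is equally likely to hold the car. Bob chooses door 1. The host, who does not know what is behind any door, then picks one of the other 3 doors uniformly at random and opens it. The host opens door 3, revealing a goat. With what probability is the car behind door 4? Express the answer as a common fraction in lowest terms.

1/3

Condition on the true location of the car.
If it is behind any of doors 1, 2, and 4 (prior 1/4 each): the host picks door 3 with probability 1/3 regardless, and it is not the prize; weight (1/4)·(1/3) = 1/12 each.
If it is behind door 3 (prior 1/4): the host opened door 3, so this case is ruled out; weight (1/4)·0 = 0.
The weights sum to 1/4.
So P(the car behind door 4 | the host opened door 3) = (1/12) / (1/4) = 1/3.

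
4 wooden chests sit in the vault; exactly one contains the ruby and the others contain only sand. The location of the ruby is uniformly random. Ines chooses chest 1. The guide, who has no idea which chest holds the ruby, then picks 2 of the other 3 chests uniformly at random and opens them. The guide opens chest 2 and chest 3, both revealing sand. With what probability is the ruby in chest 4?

Consider each possible location of the ruby in turn.
If it is in either of chests 1 and 4 (prior 1/4 each): the guide picks exactly this set with probability 1/3 regardless, and none is the prize; weight (1/4)·(1/3) = 1/12 each.
If it is in either of chests 2 and 3 (prior 1/4 each): that chest was opened and seen not to hold the prize — ruled out; weight (1/4)·0 = 0 each.
The weights sum to 1/6.
So P(the ruby in chest 4 | the guide opened chest 2 and chest 3) = (1/12) / (1/6) = 1/2.

1/2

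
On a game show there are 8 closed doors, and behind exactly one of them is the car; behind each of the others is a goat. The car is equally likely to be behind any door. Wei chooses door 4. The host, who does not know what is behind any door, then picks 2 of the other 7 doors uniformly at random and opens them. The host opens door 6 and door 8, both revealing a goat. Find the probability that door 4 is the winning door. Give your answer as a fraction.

Apply Bayes' rule, conditioning on where the car actually is.
If it is behind any of doors 1, 2, 3, 4, 5, and 7 (prior 1/8 each): the host picks exactly this set with probability 1/21 regardless, and none is the prize; weight (1/8)·(1/21) = 1/168 each.
If it is behind either of doors 6 and 8 (prior 1/8 each): that door was opened and seen not to hold the prize — ruled out; weight (1/8)·0 = 0 each.
The weights sum to 1/28.
So P(the car behind door 4 | the host opened door 6 and door 8) = (1/168) / (1/28) = 1/6.

1/6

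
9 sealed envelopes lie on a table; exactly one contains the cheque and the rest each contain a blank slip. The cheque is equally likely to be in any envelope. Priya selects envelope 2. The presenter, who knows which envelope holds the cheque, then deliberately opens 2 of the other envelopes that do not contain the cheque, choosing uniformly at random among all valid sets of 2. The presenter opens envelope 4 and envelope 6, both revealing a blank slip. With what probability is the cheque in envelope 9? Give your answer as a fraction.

4/27

Apply Bayes' rule, conditioning on where the cheque actually is.
If it is in any of envelopes 1, 3, 5, 7, 8, and 9 (prior 1/9 each): the presenter has 21 equally likely choices, so probability 1/21; weight (1/9)·(1/21) = 1/189 each.
If it is in envelope 2 (prior 1/9): the presenter has 28 equally likely choices, so probability 1/28; weight (1/9)·(1/28) = 1/252.
If it is in either of envelopes 4 and 6 (prior 1/9 each): that envelope was opened and seen not to hold the prize — ruled out; weight (1/9)·0 = 0 each.
The weights sum to 1/28.
So P(the cheque in envelope 9 | the presenter opened envelope 4 and envelope 6) = (1/189) / (1/28) = 4/27.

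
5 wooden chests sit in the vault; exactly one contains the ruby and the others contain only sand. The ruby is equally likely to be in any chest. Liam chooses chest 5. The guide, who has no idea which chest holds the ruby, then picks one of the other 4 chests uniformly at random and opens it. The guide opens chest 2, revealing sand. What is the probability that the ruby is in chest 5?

Condition on the true location of the ruby.
If it is in any of chests 1, 3, 4, and 5 (prior 1/5 each): the guide picks chest 2 with probability 1/4 regardless, and it is not the prize; weight (1/5)·(1/4) = 1/20 each.
If it is in chest 2 (prior 1/5): the guide opened chest 2, so this case is ruled out; weight (1/5)·0 = 0.
The weights sum to 1/5.
So P(the ruby in chest 5 | the guide opened chest 2) = (1/20) / (1/5) = 1/4.

1/4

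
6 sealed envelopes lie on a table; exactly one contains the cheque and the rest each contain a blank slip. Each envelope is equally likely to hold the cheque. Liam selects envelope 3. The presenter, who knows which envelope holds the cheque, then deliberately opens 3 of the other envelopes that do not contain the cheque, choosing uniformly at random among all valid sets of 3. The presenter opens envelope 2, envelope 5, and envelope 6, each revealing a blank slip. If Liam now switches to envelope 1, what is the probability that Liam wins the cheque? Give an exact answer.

Condition on the true location of the cheque.
If it is in either of envelopes 1 and 4 (prior 1/6 each): the presenter has 4 equally likely choices, so probability 1/4; weight (1/6)·(1/4) = 1/24 each.
If it is in any of envelopes 2, 5, and 6 (prior 1/6 each): that envelope was opened and seen not to hold the prize — ruled out; weight (1/6)·0 = 0 each.
If it is in envelope 3 (prior 1/6): the presenter has 10 equally likely choices, so probability 1/10; weight (1/6)·(1/10) = 1/60.
The weights sum to 1/10.
So P(the cheque in envelope 1 | the presenter opened envelope 2, envelope 5, and envelope 6) = (1/24) / (1/10) = 5/12.

5/12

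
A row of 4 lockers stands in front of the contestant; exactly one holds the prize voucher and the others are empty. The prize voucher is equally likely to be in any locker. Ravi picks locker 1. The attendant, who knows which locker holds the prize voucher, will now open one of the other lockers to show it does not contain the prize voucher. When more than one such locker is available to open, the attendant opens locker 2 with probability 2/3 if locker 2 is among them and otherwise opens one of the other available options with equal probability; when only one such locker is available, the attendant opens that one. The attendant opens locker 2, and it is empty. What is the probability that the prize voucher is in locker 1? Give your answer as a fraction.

Consider each possible location of the prize voucher in turn.
If it is in any of lockers 1, 3, and 4 (prior 1/4 each): locker 2 is available, opened with probability 2/3; weight (1/4)·(2/3) = 1/6 each.
If it is in locker 2 (prior 1/4): the attendant opened locker 2, so this case is ruled out; weight (1/4)·0 = 0.
The weights sum to 1/2.
So P(the prize voucher in locker 1 | the attendant opened locker 2) = (1/6) / (1/2) = 1/3.

1/3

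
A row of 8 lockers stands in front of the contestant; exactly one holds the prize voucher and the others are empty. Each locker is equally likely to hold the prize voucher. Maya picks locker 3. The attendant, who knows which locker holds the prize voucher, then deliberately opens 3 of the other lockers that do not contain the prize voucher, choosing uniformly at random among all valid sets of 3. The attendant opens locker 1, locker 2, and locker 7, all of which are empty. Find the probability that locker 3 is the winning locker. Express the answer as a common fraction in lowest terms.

1/8

Apply Bayes' rule, conditioning on where the prize voucher actually is.
If it is in any of lockers 1, 2, and 7 (prior 1/8 each): that locker was opened and seen not to hold the prize — ruled out; weight (1/8)·0 = 0 each.
If it is in locker 3 (prior 1/8): the attendant has 35 equally likely choices, so probability 1/35; weight (1/8)·(1/35) = 1/280.
If it is in any of lockers 4, 5, 6, and 8 (prior 1/8 each): the attendant has 20 equally likely choices, so probability 1/20; weight (1/8)·(1/20) = 1/160 each.
The weights sum to 1/35.
So P(the prize voucher in locker 3 | the attendant opened locker 1, locker 2, and locker 7) = (1/280) / (1/35) = 1/8.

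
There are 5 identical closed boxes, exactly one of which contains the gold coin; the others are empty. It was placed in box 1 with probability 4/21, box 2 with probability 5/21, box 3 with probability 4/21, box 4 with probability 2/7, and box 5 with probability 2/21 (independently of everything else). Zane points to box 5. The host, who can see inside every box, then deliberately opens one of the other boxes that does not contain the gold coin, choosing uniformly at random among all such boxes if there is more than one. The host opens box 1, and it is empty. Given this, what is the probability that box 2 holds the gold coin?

Apply Bayes' rule, conditioning on where the gold coin actually is.
If it is in box 1 (prior 4/21): the host opened box 1, so this case is ruled out; weight (4/21)·0 = 0.
If it is in box 2 (prior 5/21): the host has 3 equally likely choices, so probability 1/3; weight (5/21)·(1/3) = 5/63.
If it is in box 3 (prior 4/21): the host has 3 equally likely choices, so probability 1/3; weight (4/21)·(1/3) = 4/63.
If it is in box 4 (prior 2/7): the host has 3 equally likely choices, so probability 1/3; weight (2/7)·(1/3) = 2/21.
If it is in box 5 (prior 2/21): the host has 4 equally likely choices, so probability 1/4; weight (2/21)·(1/4) = 1/42.
The weights sum to 11/42.
So P(the gold coin in box 2 | the host opened box 1) = (5/63) / (11/42) = 10/33.

10/33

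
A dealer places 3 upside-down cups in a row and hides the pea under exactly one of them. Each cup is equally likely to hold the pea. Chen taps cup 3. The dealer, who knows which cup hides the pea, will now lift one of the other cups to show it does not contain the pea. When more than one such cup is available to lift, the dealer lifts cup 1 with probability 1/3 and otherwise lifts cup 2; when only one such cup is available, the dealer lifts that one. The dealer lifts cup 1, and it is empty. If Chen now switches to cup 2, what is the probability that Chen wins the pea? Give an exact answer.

Consider each possible location of the pea in turn.
If it is under cup 1 (prior 1/3): the dealer opened cup 1, so this case is ruled out; weight (1/3)·0 = 0.
If it is under cup 2 (prior 1/3): only cup 1 is available, probability 1; weight (1/3)·1 = 1/3.
If it is under cup 3 (prior 1/3): cup 1 is available, opened with probability 1/3; weight (1/3)·(1/3) = 1/9.
The weights sum to 4/9.
So P(the pea under cup 2 | the dealer opened cup 1) = (1/3) / (4/9) = 3/4.

3/4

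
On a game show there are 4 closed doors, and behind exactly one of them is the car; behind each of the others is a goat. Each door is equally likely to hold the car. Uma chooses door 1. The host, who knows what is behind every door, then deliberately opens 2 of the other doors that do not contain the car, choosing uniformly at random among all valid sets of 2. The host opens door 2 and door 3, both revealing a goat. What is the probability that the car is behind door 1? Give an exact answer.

1/4

Condition on the true location of the car.
If it is behind door 1 (prior 1/4): the host has 3 equally likely choices, so probability 1/3; weight (1/4)·(1/3) = 1/12.
If it is behind either of doors 2 and 3 (prior 1/4 each): that door was opened and seen not to hold the prize — ruled out; weight (1/4)·0 = 0 each.
If it is behind door 4 (prior 1/4): the host has no choice, probability 1; weight (1/4)·1 = 1/4.
The weights sum to 1/3.
So P(the car behind door 1 | the host opened door 2 and door 3) = (1/12) / (1/3) = 1/4.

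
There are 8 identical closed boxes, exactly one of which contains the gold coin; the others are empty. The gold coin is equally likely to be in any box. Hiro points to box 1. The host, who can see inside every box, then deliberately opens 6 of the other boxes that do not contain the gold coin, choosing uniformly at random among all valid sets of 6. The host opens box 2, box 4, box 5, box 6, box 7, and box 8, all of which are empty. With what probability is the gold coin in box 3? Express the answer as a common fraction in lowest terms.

Condition on the true location of the gold coin.
If it is in box 1 (prior 1/8): the host has 7 equally likely choices, so probability 1/7; weight (1/8)·(1/7) = 1/56.
If it is in any of boxes 2, 4, 5, 6, 7, and 8 (prior 1/8 each): that box was opened and seen not to hold the prize — ruled out; weight (1/8)·0 = 0 each.
If it is in box 3 (prior 1/8): the host has no choice, probability 1; weight (1/8)·1 = 1/8.
The weights sum to 1/7.
So P(the gold coin in box 3 | the host opened box 2, box 4, box 5, box 6, box 7, and box 8) = (1/8) / (1/7) = 7/8.

7/8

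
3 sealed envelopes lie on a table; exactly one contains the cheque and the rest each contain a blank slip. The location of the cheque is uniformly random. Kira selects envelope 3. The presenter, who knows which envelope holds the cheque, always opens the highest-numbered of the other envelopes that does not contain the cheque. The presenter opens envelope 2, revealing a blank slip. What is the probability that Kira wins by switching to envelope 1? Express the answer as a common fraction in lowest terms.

1/2

Apply Bayes' rule, conditioning on where the cheque actually is.
If it is in either of envelopes 1 and 3 (prior 1/3 each): envelope 2 is the highest-numbered option available, probability 1; weight (1/3)·1 = 1/3 each.
If it is in envelope 2 (prior 1/3): the presenter opened envelope 2, so this case is ruled out; weight (1/3)·0 = 0.
The weights sum to 2/3.
So P(the cheque in envelope 1 | the presenter opened envelope 2) = (1/3) / (2/3) = 1/2.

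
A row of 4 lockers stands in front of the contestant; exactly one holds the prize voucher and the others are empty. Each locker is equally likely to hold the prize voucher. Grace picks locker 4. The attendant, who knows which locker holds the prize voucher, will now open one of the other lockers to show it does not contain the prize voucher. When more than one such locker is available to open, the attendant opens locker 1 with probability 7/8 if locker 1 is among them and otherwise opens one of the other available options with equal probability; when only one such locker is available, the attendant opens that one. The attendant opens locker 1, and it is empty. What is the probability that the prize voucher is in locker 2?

1/3

Consider each possible location of the prize voucher in turn.
If it is in locker 1 (prior 1/4): the attendant opened locker 1, so this case is ruled out; weight (1/4)·0 = 0.
If it is in any of lockers 2, 3, and 4 (prior 1/4 each): locker 1 is available, opened with probability 7/8; weight (1/4)·(7/8) = 7/32 each.
The weights sum to 21/32.
So P(the prize voucher in locker 2 | the attendant opened locker 1) = (7/32) / (21/32) = 1/3.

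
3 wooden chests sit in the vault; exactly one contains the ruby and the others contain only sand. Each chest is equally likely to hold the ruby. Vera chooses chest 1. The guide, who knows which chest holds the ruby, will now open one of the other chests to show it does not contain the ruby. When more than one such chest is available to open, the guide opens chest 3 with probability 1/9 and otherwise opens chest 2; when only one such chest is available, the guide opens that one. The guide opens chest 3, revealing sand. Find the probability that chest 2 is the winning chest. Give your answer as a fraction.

Condition on the true location of the ruby.
If it is in chest 1 (prior 1/3): chest 3 is available, opened with probability 1/9; weight (1/3)·(1/9) = 1/27.
If it is in chest 2 (prior 1/3): only chest 3 is available, probability 1; weight (1/3)·1 = 1/3.
If it is in chest 3 (prior 1/3): the guide opened chest 3, so this case is ruled out; weight (1/3)·0 = 0.
The weights sum to 10/27.
So P(the ruby in chest 2 | the guide opened chest 3) = (1/3) / (10/27) = 9/10.

9/10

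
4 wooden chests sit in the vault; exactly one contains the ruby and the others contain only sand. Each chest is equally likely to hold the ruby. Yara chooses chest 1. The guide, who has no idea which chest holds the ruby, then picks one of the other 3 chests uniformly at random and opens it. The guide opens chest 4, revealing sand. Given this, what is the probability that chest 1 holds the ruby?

Condition on the true location of the ruby.
If it is in any of chests 1, 2, and 3 (prior 1/4 each): the guide picks chest 4 with probability 1/3 regardless, and it is not the prize; weight (1/4)·(1/3) = 1/12 each.
If it is in chest 4 (prior 1/4): the guide opened chest 4, so this case is ruled out; weight (1/4)·0 = 0.
The weights sum to 1/4.
So P(the ruby in chest 1 | the guide opened chest 4) = (1/12) / (1/4) = 1/3.

1/3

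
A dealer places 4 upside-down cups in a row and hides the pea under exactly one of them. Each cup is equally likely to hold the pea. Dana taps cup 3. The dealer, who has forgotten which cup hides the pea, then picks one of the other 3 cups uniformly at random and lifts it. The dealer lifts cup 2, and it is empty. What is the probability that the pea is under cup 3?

1/3

Because the dealer chose which cup to lift without knowing where the pea is, the choice is independent of the prize location. Learning that cup 2 does not hold the pea simply rules out that one location and leaves the remaining 3 cups still equally likely by symmetry.
So P(the pea under cup 3) = 1/3.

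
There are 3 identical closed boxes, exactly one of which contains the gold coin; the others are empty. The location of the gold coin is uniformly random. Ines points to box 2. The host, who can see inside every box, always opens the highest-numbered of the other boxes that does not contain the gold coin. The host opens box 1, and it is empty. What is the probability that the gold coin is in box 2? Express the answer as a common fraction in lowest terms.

Condition on the true location of the gold coin.
If it is in box 1 (prior 1/3): the host opened box 1, so this case is ruled out; weight (1/3)·0 = 0.
If it is in box 2 (prior 1/3): the host would have opened box 3 instead, probability 0; weight (1/3)·0 = 0.
If it is in box 3 (prior 1/3): box 1 is the highest-numbered option available, probability 1; weight (1/3)·1 = 1/3.
The weights sum to 1/3.
So P(the gold coin in box 2 | the host opened box 1) = 0 / (1/3) = 0.

0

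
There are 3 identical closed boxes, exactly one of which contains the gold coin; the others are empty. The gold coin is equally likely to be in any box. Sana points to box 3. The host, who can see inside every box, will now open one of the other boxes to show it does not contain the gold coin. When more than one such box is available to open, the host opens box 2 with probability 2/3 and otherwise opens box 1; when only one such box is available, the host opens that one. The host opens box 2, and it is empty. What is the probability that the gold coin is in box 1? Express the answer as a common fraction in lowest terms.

Condition on the true location of the gold coin.
If it is in box 1 (prior 1/3): only box 2 is available, probability 1; weight (1/3)·1 = 1/3.
If it is in box 2 (prior 1/3): the host opened box 2, so this case is ruled out; weight (1/3)·0 = 0.
If it is in box 3 (prior 1/3): box 2 is available, opened with probability 2/3; weight (1/3)·(2/3) = 2/9.
The weights sum to 5/9.
So P(the gold coin in box 1 | the host opened box 2) = (1/3) / (5/9) = 3/5.

3/5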